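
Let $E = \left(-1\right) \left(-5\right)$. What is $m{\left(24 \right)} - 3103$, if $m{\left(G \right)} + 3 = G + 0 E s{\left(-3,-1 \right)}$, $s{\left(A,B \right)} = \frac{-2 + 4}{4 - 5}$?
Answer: $-3082$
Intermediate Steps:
$E = 5$
$s{\left(A,B \right)} = -2$ ($s{\left(A,B \right)} = \frac{2}{-1} = 2 \left(-1\right) = -2$)
$m{\left(G \right)} = -3 + G$ ($m{\left(G \right)} = -3 + \left(G + 0 \cdot 5 \left(-2\right)\right) = -3 + \left(G + 0 \left(-2\right)\right) = -3 + \left(G + 0\right) = -3 + G$)
$m{\left(24 \right)} - 3103 = \left(-3 + 24\right) - 3103 = 21 - 3103 = -3082$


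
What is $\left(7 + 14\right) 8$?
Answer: $168$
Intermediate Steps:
$\left(7 + 14\right) 8 = 21 \cdot 8 = 168$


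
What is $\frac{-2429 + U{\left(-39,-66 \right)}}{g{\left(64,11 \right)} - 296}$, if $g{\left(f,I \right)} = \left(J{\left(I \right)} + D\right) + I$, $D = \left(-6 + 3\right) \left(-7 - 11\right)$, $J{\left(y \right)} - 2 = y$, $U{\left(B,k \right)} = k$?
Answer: $\frac{2495}{218} \approx 11.445$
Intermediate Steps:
$J{\left(y \right)} = 2 + y$
$D = 54$ ($D = \left(-3\right) \left(-18\right) = 54$)
$g{\left(f,I \right)} = 56 + 2 I$ ($g{\left(f,I \right)} = \left(\left(2 + I\right) + 54\right) + I = \left(56 + I\right) + I = 56 + 2 I$)
$\frac{-2429 + U{\left(-39,-66 \right)}}{g{\left(64,11 \right)} - 296} = \frac{-2429 - 66}{\left(56 + 2 \cdot 11\right) - 296} = - \frac{2495}{\left(56 + 22\right) - 296} = - \frac{2495}{78 - 296} = - \frac{2495}{-218} = \left(-2495\right) \left(- \frac{1}{218}\right) = \frac{2495}{218}$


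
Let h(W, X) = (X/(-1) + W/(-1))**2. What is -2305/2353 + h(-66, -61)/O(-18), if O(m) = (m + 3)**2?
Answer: 37432912/529425 ≈ 70.705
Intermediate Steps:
O(m) = (3 + m)**2
h(W, X) = (-W - X)**2 (h(W, X) = (X*(-1) + W*(-1))**2 = (-X - W)**2 = (-W - X)**2)
-2305/2353 + h(-66, -61)/O(-18) = -2305/2353 + (-66 - 61)**2/((3 - 18)**2) = -2305*1/2353 + (-127)**2/((-15)**2) = -2305/2353 + 16129/225 = 37432912/529425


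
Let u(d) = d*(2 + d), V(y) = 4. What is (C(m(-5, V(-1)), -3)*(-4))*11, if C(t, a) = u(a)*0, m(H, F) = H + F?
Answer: 0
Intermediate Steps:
m(H, F) = F + H
C(t, a) = 0 (C(t, a) = (a*(2 + a))*0 = 0)
(C(m(-5, V(-1)), -3)*(-4))*11 = (0*(-4))*11 = 0*11 = 0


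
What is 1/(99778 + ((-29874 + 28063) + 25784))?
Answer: 1/123751 ≈ 8.0807e-6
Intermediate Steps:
1/(99778 + ((-29874 + 28063) + 25784)) = 1/(99778 + (-1811 + 25784)) = 1/(99778 + 23973) = 1/123751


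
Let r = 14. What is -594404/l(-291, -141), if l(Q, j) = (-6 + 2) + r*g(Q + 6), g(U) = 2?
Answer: -148601/6 ≈ -24767.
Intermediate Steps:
l(Q, j) = 24 (l(Q, j) = (-6 + 2) + 14*2 = -4 + 28 = 24)
-594404/l(-291, -141) = -594404/24 = -594404*1/24 = -148601/6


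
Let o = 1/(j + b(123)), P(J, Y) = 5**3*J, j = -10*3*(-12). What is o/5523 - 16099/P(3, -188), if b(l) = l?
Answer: -14315278972/333451125 ≈ -42.931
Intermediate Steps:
j = 360 (j = -30*(-12) = 360)
P(J, Y) = 125*J
o = 1/483 (o = 1/(360 + 123) = 1/483 ≈ 0.0020704)
o/5523 - 16099/P(3, -188) = (1/483)/5523 - 16099/(125*3) = (1/483)*(1/5523) - 16099/375 = 1/2667609 - 16099*1/375 = 1/2667609 - 16099/375 = -14315278972/333451125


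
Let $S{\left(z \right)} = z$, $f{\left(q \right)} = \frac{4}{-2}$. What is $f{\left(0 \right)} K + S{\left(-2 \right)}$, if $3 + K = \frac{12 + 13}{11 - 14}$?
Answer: $\frac{62}{3} \approx 20.667$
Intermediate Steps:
$f{\left(q \right)} = -2$ ($f{\left(q \right)} = 4 \left(- \frac{1}{2}\right) = -2$)
$K = - \frac{34}{3}$ ($K = -3 + \frac{12 + 13}{11 - 14} = -3 + \frac{25}{-3} = -3 + 25 \left(- \frac{1}{3}\right) = -3 - \frac{25}{3} = - \frac{34}{3} \approx -11.333$)
$f{\left(0 \right)} K + S{\left(-2 \right)} = \left(-2\right) \left(- \frac{34}{3}\right) - 2 = \frac{68}{3} - 2 = \frac{62}{3}$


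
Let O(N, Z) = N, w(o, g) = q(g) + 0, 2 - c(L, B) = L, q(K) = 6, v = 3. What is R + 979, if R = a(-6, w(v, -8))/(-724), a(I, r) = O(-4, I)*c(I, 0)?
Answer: 177207/181 ≈ 979.04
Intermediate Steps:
c(L, B) = 2 - L
w(o, g) = 6 (w(o, g) = 6 + 0 = 6)
a(I, r) = -8 + 4*I (a(I, r) = -4*(2 - I) = -8 + 4*I)
R = 8/181 (R = (-8 + 4*(-6))/(-724) = (-8 - 24)*(-1/724) = -32*(-1/724) = 8/181 ≈ 0.044199)
R + 979 = 8/181 + 979 = 177207/181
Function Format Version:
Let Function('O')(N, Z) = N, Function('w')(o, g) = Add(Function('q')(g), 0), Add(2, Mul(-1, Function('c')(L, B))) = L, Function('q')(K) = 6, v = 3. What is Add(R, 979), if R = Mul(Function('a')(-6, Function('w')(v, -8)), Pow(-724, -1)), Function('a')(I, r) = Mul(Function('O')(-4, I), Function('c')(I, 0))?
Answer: Rational(177207, 181) ≈ 979.04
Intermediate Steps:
Function('c')(L, B) = Add(2, Mul(-1, L))
Function('w')(o, g) = 6 (Function('w')(o, g) = Add(6, 0) = 6)
Function('a')(I, r) = Add(-8, Mul(4, I)) (Function('a')(I, r) = Mul(-4, Add(2, Mul(-1, I))) = Add(-8, Mul(4, I)))
R = Rational(8, 181) (R = Mul(Add(-8, Mul(4, -6)), Pow(-724, -1)) = Mul(Add(-8, -24), Rational(-1, 724)) = Mul(-32, Rational(-1, 724)) = Rational(8, 181) ≈ 0.044199)
Add(R, 979) = Add(Rational(8, 181), 979) = Rational(177207, 181)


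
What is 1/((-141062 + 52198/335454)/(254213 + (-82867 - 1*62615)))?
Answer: -18237124437/23659879975 ≈ -0.77080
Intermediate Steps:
1/((-141062 + 52198/335454)/(254213 + (-82867 - 1*62615))) = 1/((-141062 + 52198*(1/335454))/(254213 + (-82867 - 62615))) = 1/((-141062 + 26099/167727)/(254213 - 145482)) = 1/(-23659879975/167727/108731) = 1/(-23659879975/167727*1/108731) = 1/(-23659879975/18237124437) = -18237124437/23659879975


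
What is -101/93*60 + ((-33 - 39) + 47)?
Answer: -2795/31 ≈ -90.161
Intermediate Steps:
-101/93*60 + ((-33 - 39) + 47) = -101*1/93*60 + (-72 + 47) = -101/93*60 - 25 = -2020/31 - 25 = -2795/31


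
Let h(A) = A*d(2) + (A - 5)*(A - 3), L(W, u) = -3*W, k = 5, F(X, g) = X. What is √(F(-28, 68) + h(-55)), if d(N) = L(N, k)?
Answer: √3782 ≈ 61.498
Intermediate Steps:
d(N) = -3*N
h(A) = -6*A + (-5 + A)*(-3 + A) (h(A) = A*(-3*2) + (A - 5)*(A - 3) = A*(-6) + (-5 + A)*(-3 + A) = -6*A + (-5 + A)*(-3 + A))
√(F(-28, 68) + h(-55)) = √(-28 + (15 + (-55)² - 14*(-55))) = √(-28 + (15 + 3025 + 770)) = √(-28 + 3810) = √3782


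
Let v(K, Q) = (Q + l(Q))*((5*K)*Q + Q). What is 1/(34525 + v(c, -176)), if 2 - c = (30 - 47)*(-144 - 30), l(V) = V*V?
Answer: 1/80114037725 ≈ 1.2482e-11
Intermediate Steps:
l(V) = V²
c = -2956 (c = 2 - (30 - 47)*(-144 - 30) = 2 - (-17)*(-174) = 2 - 1*2958 = 2 - 2958 = -2956)
v(K, Q) = (Q + Q²)*(Q + 5*K*Q) (v(K, Q) = (Q + Q²)*((5*K)*Q + Q) = (Q + Q²)*(5*K*Q + Q) = (Q + Q²)*(Q + 5*K*Q))
1/(34525 + v(c, -176)) = 1/(34525 + (-176)²*(1 - 176 + 5*(-2956) + 5*(-2956)*(-176))) = 1/(34525 + 30976*(1 - 176 - 14780 + 2601280)) = 1/(34525 + 30976*2586325) = 1/(34525 + 80114003200) = 1/80114037725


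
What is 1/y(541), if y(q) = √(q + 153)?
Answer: √694/694 ≈ 0.037959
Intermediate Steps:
y(q) = √(153 + q)
1/y(541) = 1/(√(153 + 541)) = 1/(√694) = √694/694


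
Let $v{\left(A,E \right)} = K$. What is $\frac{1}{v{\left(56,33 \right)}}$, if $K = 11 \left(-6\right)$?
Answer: $- \frac{1}{66} \approx -0.015152$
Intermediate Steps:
$K = -66$
$v{\left(A,E \right)} = -66$
$\frac{1}{v{\left(56,33 \right)}} = \frac{1}{-66} = - \frac{1}{66}$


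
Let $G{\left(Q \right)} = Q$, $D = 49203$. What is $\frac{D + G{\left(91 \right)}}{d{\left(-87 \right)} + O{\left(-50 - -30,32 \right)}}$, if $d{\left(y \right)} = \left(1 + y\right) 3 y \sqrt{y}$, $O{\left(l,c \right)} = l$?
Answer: $- \frac{35210}{1565449789} - \frac{39516183 i \sqrt{87}}{1565449789} \approx -2.2492 \cdot 10^{-5} - 0.23545 i$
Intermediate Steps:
$d{\left(y \right)} = y^{\frac{3}{2}} \left(3 + 3 y\right)$ ($d{\left(y \right)} = \left(3 + 3 y\right) y \sqrt{y} = y \left(3 + 3 y\right) \sqrt{y} = y^{\frac{3}{2}} \left(3 + 3 y\right)$)
$\frac{D + G{\left(91 \right)}}{d{\left(-87 \right)} + O{\left(-50 - -30,32 \right)}} = \frac{49203 + 91}{3 \left(-87\right)^{\frac{3}{2}} \left(1 - 87\right) - 20} = \frac{49294}{3 \left(- 87 i \sqrt{87}\right) \left(-86\right) + \left(-50 + 30\right)} = \frac{49294}{22446 i \sqrt{87} - 20} = \frac{49294}{-20 + 22446 i \sqrt{87}}$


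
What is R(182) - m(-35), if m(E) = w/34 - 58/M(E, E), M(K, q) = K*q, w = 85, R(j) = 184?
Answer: 444791/2450 ≈ 181.55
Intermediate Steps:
m(E) = 5/2 - 58/E² (m(E) = 85/34 - 58/E² = 85*(1/34) - 58/E² = 5/2 - 58/E²)
R(182) - m(-35) = 184 - (5/2 - 58/(-35)²) = 184 - (5/2 - 58*1/1225) = 184 - (5/2 - 58/1225) = 184 - 1*6009/2450 = 184 - 6009/2450 = 444791/2450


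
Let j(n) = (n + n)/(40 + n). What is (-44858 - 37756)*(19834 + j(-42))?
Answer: -1642035864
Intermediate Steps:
j(n) = 2*n/(40 + n) (j(n) = (2*n)/(40 + n) = 2*n/(40 + n))
(-44858 - 37756)*(19834 + j(-42)) = (-44858 - 37756)*(19834 + 2*(-42)/(40 - 42)) = -82614*(19834 + 2*(-42)/(-2)) = -82614*(19834 + 2*(-42)*(-1/2)) = -82614*(19834 + 42) = -82614*19876 = -1642035864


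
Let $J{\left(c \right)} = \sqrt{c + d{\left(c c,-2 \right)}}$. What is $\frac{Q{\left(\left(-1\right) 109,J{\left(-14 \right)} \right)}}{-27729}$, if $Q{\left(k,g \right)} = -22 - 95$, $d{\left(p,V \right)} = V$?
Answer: $\frac{1}{237} \approx 0.0042194$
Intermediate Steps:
$J{\left(c \right)} = \sqrt{-2 + c}$ ($J{\left(c \right)} = \sqrt{c - 2} = \sqrt{-2 + c}$)
$Q{\left(k,g \right)} = -117$ ($Q{\left(k,g \right)} = -22 - 95 = -117$)
$\frac{Q{\left(\left(-1\right) 109,J{\left(-14 \right)} \right)}}{-27729} = - \frac{117}{-27729} = \left(-117\right) \left(- \frac{1}{27729}\right) = \frac{1}{237}$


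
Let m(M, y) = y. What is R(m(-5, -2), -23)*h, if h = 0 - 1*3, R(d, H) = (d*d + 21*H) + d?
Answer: 1443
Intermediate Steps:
R(d, H) = d + d² + 21*H (R(d, H) = (d² + 21*H) + d = d + d² + 21*H)
h = -3 (h = 0 - 3 = -3)
R(m(-5, -2), -23)*h = (-2 + (-2)² + 21*(-23))*(-3) = (-2 + 4 - 483)*(-3) = -481*(-3) = 1443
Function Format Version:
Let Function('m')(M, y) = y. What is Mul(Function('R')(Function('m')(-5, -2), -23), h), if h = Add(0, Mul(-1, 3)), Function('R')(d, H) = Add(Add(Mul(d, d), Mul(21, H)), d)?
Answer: 1443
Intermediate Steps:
Function('R')(d, H) = Add(d, Pow(d, 2), Mul(21, H)) (Function('R')(d, H) = Add(Add(Pow(d, 2), Mul(21, H)), d) = Add(d, Pow(d, 2), Mul(21, H)))
h = -3 (h = Add(0, -3) = -3)
Mul(Function('R')(Function('m')(-5, -2), -23), h) = Mul(Add(-2, Pow(-2, 2), Mul(21, -23)), -3) = Mul(Add(-2, 4, -483), -3) = Mul(-481, -3) = 1443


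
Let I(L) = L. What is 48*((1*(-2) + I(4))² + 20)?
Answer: 1152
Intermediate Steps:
48*((1*(-2) + I(4))² + 20) = 48*((1*(-2) + 4)² + 20) = 48*((-2 + 4)² + 20) = 48*(2² + 20) = 48*(4 + 20) = 48*24 = 1152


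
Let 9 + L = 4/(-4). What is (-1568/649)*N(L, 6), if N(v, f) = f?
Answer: -9408/649 ≈ -14.496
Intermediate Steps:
L = -10 (L = -9 + 4/(-4) = -9 + 4*(-1/4) = -9 - 1 = -10)
(-1568/649)*N(L, 6) = -1568/649*6 = -9408/649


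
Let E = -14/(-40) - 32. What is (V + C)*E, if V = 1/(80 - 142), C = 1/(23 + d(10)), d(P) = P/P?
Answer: -4009/4960 ≈ -0.80827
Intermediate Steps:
d(P) = 1
C = 1/24 (C = 1/(23 + 1) = 1/24 ≈ 0.041667)
E = -633/20 (E = -14*(-1/40) - 32 = 7/20 - 32 = -633/20 ≈ -31.650)
V = -1/62 (V = 1/(-62) = -1/62 ≈ -0.016129)
(V + C)*E = (-1/62 + 1/24)*(-633/20) = (19/744)*(-633/20) = -4009/4960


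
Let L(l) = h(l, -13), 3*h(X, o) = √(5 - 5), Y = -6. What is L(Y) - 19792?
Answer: -19792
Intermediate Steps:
h(X, o) = 0 (h(X, o) = √(5 - 5)/3 = √0/3 = (⅓)*0 = 0)
L(l) = 0
L(Y) - 19792 = 0 - 19792 = -19792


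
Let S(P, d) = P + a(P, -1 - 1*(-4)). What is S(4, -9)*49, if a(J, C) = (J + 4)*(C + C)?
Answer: 2548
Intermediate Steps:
a(J, C) = 2*C*(4 + J) (a(J, C) = (4 + J)*(2*C) = 2*C*(4 + J))
S(P, d) = 24 + 7*P (S(P, d) = P + 2*(-1 - 1*(-4))*(4 + P) = P + 2*(-1 + 4)*(4 + P) = P + 2*3*(4 + P) = P + (24 + 6*P) = 24 + 7*P)
S(4, -9)*49 = (24 + 7*4)*49 = (24 + 28)*49 = 52*49 = 2548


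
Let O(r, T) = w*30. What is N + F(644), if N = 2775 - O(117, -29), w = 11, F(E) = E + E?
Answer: 3733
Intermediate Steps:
F(E) = 2*E
O(r, T) = 330 (O(r, T) = 11*30 = 330)
N = 2445 (N = 2775 - 1*330 = 2775 - 330 = 2445)
N + F(644) = 2445 + 2*644 = 2445 + 1288 = 3733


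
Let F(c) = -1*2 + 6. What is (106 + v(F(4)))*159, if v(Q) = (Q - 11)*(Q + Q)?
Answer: 7950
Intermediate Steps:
F(c) = 4 (F(c) = -2 + 6 = 4)
v(Q) = 2*Q*(-11 + Q) (v(Q) = (-11 + Q)*(2*Q) = 2*Q*(-11 + Q))
(106 + v(F(4)))*159 = (106 + 2*4*(-11 + 4))*159 = (106 + 2*4*(-7))*159 = (106 - 56)*159 = 50*159 = 7950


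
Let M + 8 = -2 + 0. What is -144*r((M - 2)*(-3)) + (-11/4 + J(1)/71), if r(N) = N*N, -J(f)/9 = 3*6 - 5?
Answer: -53002465/284 ≈ -1.8663e+5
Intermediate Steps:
M = -10 (M = -8 + (-2 + 0) = -8 - 2 = -10)
J(f) = -117 (J(f) = -9*(3*6 - 5) = -9*(18 - 5) = -9*13 = -117)
r(N) = N**2
-144*r((M - 2)*(-3)) + (-11/4 + J(1)/71) = -144*9*(-10 - 2)**2 + (-11/4 - 117/71) = -144*(-12*(-3))**2 + (-11*1/4 - 117*1/71) = -144*36**2 + (-11/4 - 117/71) = -144*1296 - 1249/284 = -186624 - 1249/284 = -53002465/284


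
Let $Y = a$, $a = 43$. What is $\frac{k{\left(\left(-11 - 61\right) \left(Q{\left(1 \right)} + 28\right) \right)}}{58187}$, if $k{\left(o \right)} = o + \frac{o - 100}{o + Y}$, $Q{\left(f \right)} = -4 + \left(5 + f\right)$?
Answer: $- \frac{4570460}{123181879} \approx -0.037103$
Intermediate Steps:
$Q{\left(f \right)} = 1 + f$
$Y = 43$
$k{\left(o \right)} = o + \frac{-100 + o}{43 + o}$ ($k{\left(o \right)} = o + \frac{o - 100}{o + 43} = o + \frac{-100 + o}{43 + o}$)
$\frac{k{\left(\left(-11 - 61\right) \left(Q{\left(1 \right)} + 28\right) \right)}}{58187} = \frac{\frac{1}{43 + \left(-11 - 61\right) \left(\left(1 + 1\right) + 28\right)} \left(-100 + \left(\left(-11 - 61\right) \left(\left(1 + 1\right) + 28\right)\right)^{2} + 44 \left(-11 - 61\right) \left(\left(1 + 1\right) + 28\right)\right)}{58187} = \frac{-100 + \left(- 72 \left(2 + 28\right)\right)^{2} + 44 \left(- 72 \left(2 + 28\right)\right)}{43 - 72 \left(2 + 28\right)} \frac{1}{58187} = \frac{-100 + \left(\left(-72\right) 30\right)^{2} + 44 \left(\left(-72\right) 30\right)}{43 - 2160} \cdot \frac{1}{58187} = \frac{-100 + \left(-2160\right)^{2} + 44 \left(-2160\right)}{43 - 2160} \cdot \frac{1}{58187} = \frac{-100 + 4665600 - 95040}{-2117} \cdot \frac{1}{58187} = \left(- \frac{1}{2117}\right) 4570460 \cdot \frac{1}{58187} = \left(- \frac{4570460}{2117}\right) \frac{1}{58187} = - \frac{4570460}{123181879}$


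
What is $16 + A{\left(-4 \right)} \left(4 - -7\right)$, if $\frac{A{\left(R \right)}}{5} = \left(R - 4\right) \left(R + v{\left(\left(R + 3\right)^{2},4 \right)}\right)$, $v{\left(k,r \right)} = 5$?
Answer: $-424$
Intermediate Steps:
$A{\left(R \right)} = 5 \left(-4 + R\right) \left(5 + R\right)$ ($A{\left(R \right)} = 5 \left(R - 4\right) \left(R + 5\right) = 5 \left(-4 + R\right) \left(5 + R\right)$)
$16 + A{\left(-4 \right)} \left(4 - -7\right) = 16 + \left(-100 + 5 \left(-4\right) + 5 \left(-4\right)^{2}\right) \left(4 - -7\right) = 16 + \left(-100 - 20 + 5 \cdot 16\right) \left(4 + 7\right) = 16 + \left(-100 - 20 + 80\right) 11 = 16 - 440 = -424$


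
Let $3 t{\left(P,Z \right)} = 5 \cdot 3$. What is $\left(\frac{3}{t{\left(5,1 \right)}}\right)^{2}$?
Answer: $\frac{9}{25} \approx 0.36$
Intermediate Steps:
$t{\left(P,Z \right)} = 5$ ($t{\left(P,Z \right)} = \frac{5 \cdot 3}{3} = \frac{1}{3} \cdot 15 = 5$)
$\left(\frac{3}{t{\left(5,1 \right)}}\right)^{2} = \left(\frac{3}{5}\right)^{2} = \frac{9}{25}$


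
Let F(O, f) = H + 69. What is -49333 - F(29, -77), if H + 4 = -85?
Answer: -49313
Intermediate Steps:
H = -89 (H = -4 - 85 = -89)
F(O, f) = -20 (F(O, f) = -89 + 69 = -20)
-49333 - F(29, -77) = -49333 - 1*(-20) = -49333 + 20 = -49313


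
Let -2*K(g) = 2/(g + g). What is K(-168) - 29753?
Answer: -9997007/336 ≈ -29753.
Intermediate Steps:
K(g) = -1/(2*g) (K(g) = -1/(g + g) = -1/(2*g))
K(-168) - 29753 = -½/(-168) - 29753 = -½*(-1/168) - 29753 = 1/336 - 29753 = -9997007/336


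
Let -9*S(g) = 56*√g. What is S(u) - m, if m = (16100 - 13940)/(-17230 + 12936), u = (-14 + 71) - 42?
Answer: 1080/2147 - 56*√15/9 ≈ -23.596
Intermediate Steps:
u = 15 (u = 57 - 42 = 15)
m = -1080/2147 (m = 2160/(-4294) = 2160*(-1/4294) = -1080/2147 ≈ -0.50303)
S(g) = -56*√g/9
S(u) - m = -56*√15/9 - 1*(-1080/2147) = -56*√15/9 + 1080/2147 = 1080/2147 - 56*√15/9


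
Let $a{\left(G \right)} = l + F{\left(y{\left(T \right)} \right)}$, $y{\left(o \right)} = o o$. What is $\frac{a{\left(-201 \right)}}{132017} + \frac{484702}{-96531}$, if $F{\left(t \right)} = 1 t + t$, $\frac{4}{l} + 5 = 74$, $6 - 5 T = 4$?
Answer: $- \frac{1599721686202}{318593325675} \approx -5.0212$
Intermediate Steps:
$T = \frac{2}{5}$ ($T = \frac{6}{5} - \frac{4}{5} = \frac{2}{5} \approx 0.4$)
$l = \frac{4}{69}$ ($l = \frac{4}{-5 + 74} = \frac{4}{69} \approx 0.057971$)
$y{\left(o \right)} = o^{2}$
$F{\left(t \right)} = 2 t$ ($F{\left(t \right)} = t + t = 2 t$)
$a{\left(G \right)} = \frac{652}{1725}$ ($a{\left(G \right)} = \frac{4}{69} + 2 \left(\frac{2}{5}\right)^{2} = \frac{4}{69} + 2 \cdot \frac{4}{25} = \frac{4}{69} + \frac{8}{25} = \frac{652}{1725}$)
$\frac{a{\left(-201 \right)}}{132017} + \frac{484702}{-96531} = \frac{652}{1725 \cdot 132017} + \frac{484702}{-96531} = \frac{652}{1725} \cdot \frac{1}{132017} + 484702 \left(- \frac{1}{96531}\right) = \frac{652}{227729325} - \frac{21074}{4197} = - \frac{1599721686202}{318593325675}$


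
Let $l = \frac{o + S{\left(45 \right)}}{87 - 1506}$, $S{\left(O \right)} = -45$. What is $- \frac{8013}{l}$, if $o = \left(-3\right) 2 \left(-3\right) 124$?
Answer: $\frac{1263383}{243} \approx 5199.1$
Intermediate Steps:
$o = 2232$ ($o = \left(-6\right) \left(-3\right) 124 = 18 \cdot 124 = 2232$)
$l = - \frac{729}{473}$ ($l = \frac{2232 - 45}{87 - 1506} = \frac{2187}{-1419} = 2187 \left(- \frac{1}{1419}\right) = - \frac{729}{473} \approx -1.5412$)
$- \frac{8013}{l} = - \frac{8013}{- \frac{729}{473}} = \left(-8013\right) \left(- \frac{473}{729}\right) = \frac{1263383}{243}$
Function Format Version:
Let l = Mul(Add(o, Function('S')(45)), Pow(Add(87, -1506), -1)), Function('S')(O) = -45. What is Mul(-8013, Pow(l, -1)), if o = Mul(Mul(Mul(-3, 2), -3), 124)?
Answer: Rational(1263383, 243) ≈ 5199.1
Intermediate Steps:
o = 2232 (o = Mul(Mul(-6, -3), 124) = Mul(18, 124) = 2232)
l = Rational(-729, 473) (l = Mul(Add(2232, -45), Pow(Add(87, -1506), -1)) = Mul(2187, Pow(-1419, -1)) = Mul(2187, Rational(-1, 1419)) = Rational(-729, 473) ≈ -1.5412)
Mul(-8013, Pow(l, -1)) = Mul(-8013, Pow(Rational(-729, 473), -1)) = Mul(-8013, Rational(-473, 729)) = Rational(1263383, 243)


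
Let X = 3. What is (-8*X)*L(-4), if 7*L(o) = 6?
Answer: -144/7 ≈ -20.571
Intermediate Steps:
L(o) = 6/7 (L(o) = (⅐)*6 = 6/7)
(-8*X)*L(-4) = -8*3*(6/7) = -24*6/7 = -144/7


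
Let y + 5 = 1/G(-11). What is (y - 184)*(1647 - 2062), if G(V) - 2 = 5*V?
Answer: 4157470/53 ≈ 78443.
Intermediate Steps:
G(V) = 2 + 5*V
y = -266/53 (y = -5 + 1/(2 + 5*(-11)) = -5 + 1/(2 - 55) = -5 + 1/(-53) = -5 - 1/53 = -266/53 ≈ -5.0189)
(y - 184)*(1647 - 2062) = (-266/53 - 184)*(1647 - 2062) = -10018/53*(-415) = 4157470/53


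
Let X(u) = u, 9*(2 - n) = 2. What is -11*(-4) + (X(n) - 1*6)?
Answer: 358/9 ≈ 39.778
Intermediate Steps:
n = 16/9 (n = 2 - 1/9*2 = 2 - 2/9 = 16/9 ≈ 1.7778)
-11*(-4) + (X(n) - 1*6) = -11*(-4) + (16/9 - 1*6) = 44 + (16/9 - 6) = 44 - 38/9 = 358/9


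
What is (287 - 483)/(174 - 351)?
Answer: 196/177 ≈ 1.1073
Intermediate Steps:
(287 - 483)/(174 - 351) = -196/(-177) = -196*(-1/177) = 196/177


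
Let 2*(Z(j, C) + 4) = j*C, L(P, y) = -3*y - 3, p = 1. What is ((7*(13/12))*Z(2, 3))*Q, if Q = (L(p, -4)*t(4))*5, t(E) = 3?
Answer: -4095/4 ≈ -1023.8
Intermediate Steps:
L(P, y) = -3 - 3*y
Q = 135 (Q = ((-3 - 3*(-4))*3)*5 = ((-3 + 12)*3)*5 = (9*3)*5 = 27*5 = 135)
Z(j, C) = -4 + C*j/2 (Z(j, C) = -4 + (j*C)/2 = -4 + (C*j)/2 = -4 + C*j/2)
((7*(13/12))*Z(2, 3))*Q = ((7*(13/12))*(-4 + (1/2)*3*2))*135 = ((7*(13*(1/12)))*(-4 + 3))*135 = ((7*(13/12))*(-1))*135 = ((91/12)*(-1))*135 = -91/12*135 = -4095/4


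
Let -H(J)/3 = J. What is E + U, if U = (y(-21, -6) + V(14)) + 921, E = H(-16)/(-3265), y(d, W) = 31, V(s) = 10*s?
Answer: 3565332/3265 ≈ 1092.0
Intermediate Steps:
H(J) = -3*J
E = -48/3265 (E = -3*(-16)/(-3265) = 48*(-1/3265) = -48/3265 ≈ -0.014701)
U = 1092 (U = (31 + 10*14) + 921 = (31 + 140) + 921 = 171 + 921 = 1092)
E + U = -48/3265 + 1092 = 3565332/3265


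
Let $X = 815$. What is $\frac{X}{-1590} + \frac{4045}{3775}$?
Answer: $\frac{134197}{240090} \approx 0.55894$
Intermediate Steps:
$\frac{X}{-1590} + \frac{4045}{3775} = \frac{815}{-1590} + \frac{4045}{3775} = 815 \left(- \frac{1}{1590}\right) + 4045 \cdot \frac{1}{3775} = - \frac{163}{318} + \frac{809}{755} = \frac{134197}{240090}$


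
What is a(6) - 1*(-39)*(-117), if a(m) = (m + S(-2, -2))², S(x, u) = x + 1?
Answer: -4538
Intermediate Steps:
S(x, u) = 1 + x
a(m) = (-1 + m)² (a(m) = (m + (1 - 2))² = (m - 1)² = (-1 + m)²)
a(6) - 1*(-39)*(-117) = (-1 + 6)² - 1*(-39)*(-117) = 5² + 39*(-117) = 25 - 4563 = -4538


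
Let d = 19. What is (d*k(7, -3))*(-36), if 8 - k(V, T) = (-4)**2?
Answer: 5472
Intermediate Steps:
k(V, T) = -8 (k(V, T) = 8 - 1*(-4)**2 = 8 - 1*16 = 8 - 16 = -8)
(d*k(7, -3))*(-36) = (19*(-8))*(-36) = -152*(-36) = 5472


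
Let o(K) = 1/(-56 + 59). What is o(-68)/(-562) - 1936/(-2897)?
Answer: 3261199/4884342 ≈ 0.66768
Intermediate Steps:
o(K) = 1/3
o(-68)/(-562) - 1936/(-2897) = (1/3)/(-562) - 1936/(-2897) = (1/3)*(-1/562) - 1936*(-1/2897) = -1/1686 + 1936/2897 = 3261199/4884342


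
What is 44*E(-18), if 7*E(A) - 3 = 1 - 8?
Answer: -176/7 ≈ -25.143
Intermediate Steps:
E(A) = -4/7 (E(A) = 3/7 + (1 - 8)/7 = 3/7 + (⅐)*(-7) = 3/7 - 1 = -4/7)
44*E(-18) = 44*(-4/7) = -176/7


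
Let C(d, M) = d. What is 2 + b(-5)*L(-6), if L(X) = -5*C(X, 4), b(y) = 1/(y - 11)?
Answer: 1/8 ≈ 0.12500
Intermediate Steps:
b(y) = 1/(-11 + y)
L(X) = -5*X
2 + b(-5)*L(-6) = 2 + (-5*(-6))/(-11 - 5) = 2 + 30/(-16) = 2 - 1/16*30 = 2 - 15/8 = 1/8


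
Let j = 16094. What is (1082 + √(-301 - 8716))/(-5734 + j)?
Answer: 541/5180 + I*√9017/10360 ≈ 0.10444 + 0.0091658*I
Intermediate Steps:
(1082 + √(-301 - 8716))/(-5734 + j) = (1082 + √(-301 - 8716))/(-5734 + 16094) = (1082 + √(-9017))/10360 = (1082 + I*√9017)*(1/10360) = 541/5180 + I*√9017/10360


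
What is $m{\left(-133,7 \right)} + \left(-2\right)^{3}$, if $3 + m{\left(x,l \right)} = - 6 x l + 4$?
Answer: $5579$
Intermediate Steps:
$m{\left(x,l \right)} = 1 - 6 l x$ ($m{\left(x,l \right)} = -3 - \left(-4 + 6 x l\right) = -3 - \left(-4 + 6 l x\right) = 1 - 6 l x$)
$m{\left(-133,7 \right)} + \left(-2\right)^{3} = \left(1 - 42 \left(-133\right)\right) + \left(-2\right)^{3} = \left(1 + 5586\right) - 8 = 5587 - 8 = 5579$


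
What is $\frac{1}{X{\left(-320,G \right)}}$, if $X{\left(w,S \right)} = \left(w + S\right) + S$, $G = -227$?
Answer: $- \frac{1}{774} \approx -0.001292$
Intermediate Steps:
$X{\left(w,S \right)} = w + 2 S$ ($X{\left(w,S \right)} = \left(S + w\right) + S = w + 2 S$)
$\frac{1}{X{\left(-320,G \right)}} = \frac{1}{-320 + 2 \left(-227\right)} = \frac{1}{-320 - 454} = \frac{1}{-774} = - \frac{1}{774}$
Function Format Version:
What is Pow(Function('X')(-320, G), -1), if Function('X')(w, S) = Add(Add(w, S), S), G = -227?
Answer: Rational(-1, 774) ≈ -0.0012920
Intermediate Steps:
Function('X')(w, S) = Add(w, Mul(2, S)) (Function('X')(w, S) = Add(Add(S, w), S) = Add(w, Mul(2, S)))
Pow(Function('X')(-320, G), -1) = Pow(Add(-320, Mul(2, -227)), -1) = Pow(Add(-320, -454), -1) = Pow(-774, -1) = Rational(-1, 774)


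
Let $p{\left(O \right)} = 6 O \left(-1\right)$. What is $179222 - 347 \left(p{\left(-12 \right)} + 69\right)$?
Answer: $130295$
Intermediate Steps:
$p{\left(O \right)} = - 6 O$
$179222 - 347 \left(p{\left(-12 \right)} + 69\right) = 179222 - 347 \left(\left(-6\right) \left(-12\right) + 69\right) = 179222 - 347 \left(72 + 69\right) = 179222 - 347 \cdot 141 = 179222 - 48927 = 130295$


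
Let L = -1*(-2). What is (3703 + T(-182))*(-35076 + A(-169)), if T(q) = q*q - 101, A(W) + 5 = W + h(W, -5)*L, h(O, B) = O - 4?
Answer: -1307298696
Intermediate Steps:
h(O, B) = -4 + O
L = 2
A(W) = -13 + 3*W (A(W) = -5 + (W + (-4 + W)*2) = -5 + (W + (-8 + 2*W)) = -5 + (-8 + 3*W) = -13 + 3*W)
T(q) = -101 + q**2 (T(q) = q**2 - 101 = -101 + q**2)
(3703 + T(-182))*(-35076 + A(-169)) = (3703 + (-101 + (-182)**2))*(-35076 + (-13 + 3*(-169))) = (3703 + (-101 + 33124))*(-35076 + (-13 - 507)) = (3703 + 33023)*(-35076 - 520) = 36726*(-35596) = -1307298696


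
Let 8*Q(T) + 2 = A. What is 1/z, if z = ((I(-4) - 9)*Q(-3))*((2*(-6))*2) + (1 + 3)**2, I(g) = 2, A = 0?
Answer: -1/26 ≈ -0.038462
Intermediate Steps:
Q(T) = -1/4 (Q(T) = -1/4 + (1/8)*0 = -1/4 + 0 = -1/4)
z = -26 (z = ((2 - 9)*(-1/4))*((2*(-6))*2) + (1 + 3)**2 = (-7*(-1/4))*(-12*2) + 4**2 = (7/4)*(-24) + 16 = -42 + 16 = -26)
1/z = 1/(-26) = -1/26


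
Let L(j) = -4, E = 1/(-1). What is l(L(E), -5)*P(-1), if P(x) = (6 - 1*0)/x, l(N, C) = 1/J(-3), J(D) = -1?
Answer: 6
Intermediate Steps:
E = -1 (E = 1*(-1) = -1)
l(N, C) = -1 (l(N, C) = 1/(-1) = -1)
P(x) = 6/x (P(x) = (6 + 0)/x = 6/x)
l(L(E), -5)*P(-1) = -6/(-1) = -6*(-1) = -1*(-6) = 6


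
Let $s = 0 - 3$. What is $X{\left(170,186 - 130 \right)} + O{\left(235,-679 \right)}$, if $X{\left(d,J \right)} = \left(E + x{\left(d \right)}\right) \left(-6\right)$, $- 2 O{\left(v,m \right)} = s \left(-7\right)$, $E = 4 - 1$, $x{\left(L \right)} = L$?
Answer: $- \frac{2097}{2} \approx -1048.5$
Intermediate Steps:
$E = 3$
$s = -3$
$O{\left(v,m \right)} = - \frac{21}{2}$ ($O{\left(v,m \right)} = - \frac{\left(-3\right) \left(-7\right)}{2} = \left(- \frac{1}{2}\right) 21 = - \frac{21}{2}$)
$X{\left(d,J \right)} = -18 - 6 d$ ($X{\left(d,J \right)} = \left(3 + d\right) \left(-6\right) = -18 - 6 d$)
$X{\left(170,186 - 130 \right)} + O{\left(235,-679 \right)} = \left(-18 - 1020\right) - \frac{21}{2} = -1038 - \frac{21}{2} = - \frac{2097}{2}$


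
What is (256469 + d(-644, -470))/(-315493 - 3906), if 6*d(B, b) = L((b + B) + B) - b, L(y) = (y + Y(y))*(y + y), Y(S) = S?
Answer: -6950770/958197 ≈ -7.2540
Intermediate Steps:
L(y) = 4*y² (L(y) = (y + y)*(y + y) = (2*y)*(2*y) = 4*y²)
d(B, b) = -b/6 + 2*(b + 2*B)²/3 (d(B, b) = (4*((b + B) + B)² - b)/6 = (4*((B + b) + B)² - b)/6 = (4*(b + 2*B)² - b)/6 = (-b + 4*(b + 2*B)²)/6 = -b/6 + 2*(b + 2*B)²/3)
(256469 + d(-644, -470))/(-315493 - 3906) = (256469 + (-⅙*(-470) + 2*(-470 + 2*(-644))²/3))/(-315493 - 3906) = (256469 + (235/3 + 2*(-470 - 1288)²/3))/(-319399) = (256469 + (235/3 + (⅔)*(-1758)²))*(-1/319399) = (256469 + (235/3 + (⅔)*3090564))*(-1/319399) = (256469 + (235/3 + 2060376))*(-1/319399) = (256469 + 6181363/3)*(-1/319399) = (6950770/3)*(-1/319399) = -6950770/958197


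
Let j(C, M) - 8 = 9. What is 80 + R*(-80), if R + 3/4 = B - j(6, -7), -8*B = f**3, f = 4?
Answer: 2140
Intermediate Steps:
j(C, M) = 17 (j(C, M) = 8 + 9 = 17)
B = -8 (B = -1/8*4**3 = -1/8*64 = -8)
R = -103/4 (R = -3/4 + (-8 - 1*17) = -3/4 + (-8 - 17) = -3/4 - 25 = -103/4 ≈ -25.750)
80 + R*(-80) = 80 - 103/4*(-80) = 80 + 2060 = 2140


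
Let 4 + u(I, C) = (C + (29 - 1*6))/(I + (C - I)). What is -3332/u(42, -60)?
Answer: 28560/29 ≈ 984.83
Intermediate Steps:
u(I, C) = -4 + (23 + C)/C (u(I, C) = -4 + (C + (29 - 1*6))/(I + (C - I)) = -4 + (C + (29 - 6))/C = -4 + (C + 23)/C = -4 + (23 + C)/C)
-3332/u(42, -60) = -3332/(-3 + 23/(-60)) = -3332/(-3 + 23*(-1/60)) = -3332/(-3 - 23/60) = -3332/(-203/60) = -3332*(-60/203) = 28560/29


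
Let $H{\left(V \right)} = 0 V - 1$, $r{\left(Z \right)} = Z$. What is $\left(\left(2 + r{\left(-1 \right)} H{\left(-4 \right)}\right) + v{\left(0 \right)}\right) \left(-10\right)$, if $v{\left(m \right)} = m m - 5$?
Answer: $20$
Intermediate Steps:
$H{\left(V \right)} = -1$ ($H{\left(V \right)} = 0 - 1 = -1$)
$v{\left(m \right)} = -5 + m^{2}$ ($v{\left(m \right)} = m^{2} - 5 = -5 + m^{2}$)
$\left(\left(2 + r{\left(-1 \right)} H{\left(-4 \right)}\right) + v{\left(0 \right)}\right) \left(-10\right) = \left(\left(2 - -1\right) - \left(5 - 0^{2}\right)\right) \left(-10\right) = \left(\left(2 + 1\right) + \left(-5 + 0\right)\right) \left(-10\right) = \left(3 - 5\right) \left(-10\right) = \left(-2\right) \left(-10\right) = 20$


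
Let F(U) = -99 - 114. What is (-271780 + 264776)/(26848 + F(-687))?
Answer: -7004/26635 ≈ -0.26296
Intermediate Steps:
F(U) = -213
(-271780 + 264776)/(26848 + F(-687)) = (-271780 + 264776)/(26848 - 213) = -7004/26635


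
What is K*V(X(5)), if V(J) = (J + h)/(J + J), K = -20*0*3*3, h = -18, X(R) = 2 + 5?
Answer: 0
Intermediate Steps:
X(R) = 7
K = 0 (K = -0*3 = -20*0 = 0)
V(J) = (-18 + J)/(2*J) (V(J) = (J - 18)/(J + J) = (-18 + J)/((2*J)) = (-18 + J)*(1/(2*J)) = (-18 + J)/(2*J))
K*V(X(5)) = 0*((1/2)*(-18 + 7)/7) = 0*((1/2)*(1/7)*(-11)) = 0*(-11/14) = 0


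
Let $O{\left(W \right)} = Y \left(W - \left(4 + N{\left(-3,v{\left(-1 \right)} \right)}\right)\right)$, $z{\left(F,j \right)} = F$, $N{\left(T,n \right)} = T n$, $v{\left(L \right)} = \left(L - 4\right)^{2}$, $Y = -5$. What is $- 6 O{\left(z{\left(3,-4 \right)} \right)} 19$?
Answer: $42180$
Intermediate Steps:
$v{\left(L \right)} = \left(-4 + L\right)^{2}$
$O{\left(W \right)} = -355 - 5 W$ ($O{\left(W \right)} = - 5 \left(W - \left(4 - 3 \left(-4 - 1\right)^{2}\right)\right) = - 5 \left(W - \left(4 - 3 \left(-5\right)^{2}\right)\right) = - 5 \left(W - \left(4 - 75\right)\right) = - 5 \left(W - -71\right) = - 5 \left(W + \left(-4 + 75\right)\right) = - 5 \left(W + 71\right) = - 5 \left(71 + W\right) = -355 - 5 W$)
$- 6 O{\left(z{\left(3,-4 \right)} \right)} 19 = - 6 \left(-355 - 15\right) 19 = \left(-6\right) \left(-370\right) 19 = 2220 \cdot 19 = 42180$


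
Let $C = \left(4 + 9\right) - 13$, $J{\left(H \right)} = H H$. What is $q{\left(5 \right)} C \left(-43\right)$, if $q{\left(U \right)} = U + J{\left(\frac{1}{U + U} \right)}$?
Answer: $0$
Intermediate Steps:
$J{\left(H \right)} = H^{2}$
$q{\left(U \right)} = U + \frac{1}{4 U^{2}}$ ($q{\left(U \right)} = U + \left(\frac{1}{U + U}\right)^{2} = U + \left(\frac{1}{2 U}\right)^{2} = U + \frac{1}{4 U^{2}}$)
$C = 0$ ($C = 13 - 13 = 0$)
$q{\left(5 \right)} C \left(-43\right) = \left(5 + \frac{1}{4 \cdot 25}\right) 0 \left(-43\right) = \left(5 + \frac{1}{4} \cdot \frac{1}{25}\right) 0 \left(-43\right) = \left(5 + \frac{1}{100}\right) 0 \left(-43\right) = \frac{501}{100} \cdot 0 \left(-43\right) = 0 \left(-43\right) = 0$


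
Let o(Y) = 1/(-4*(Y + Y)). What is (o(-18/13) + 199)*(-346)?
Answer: -4959737/72 ≈ -68885.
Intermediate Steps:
o(Y) = -1/(8*Y) (o(Y) = 1/(-8*Y) = -1/(8*Y))
(o(-18/13) + 199)*(-346) = (-1/(8*((-18/13))) + 199)*(-346) = (-1/(8*((-18*1/13))) + 199)*(-346) = (-1/(8*(-18/13)) + 199)*(-346) = (-⅛*(-13/18) + 199)*(-346) = (13/144 + 199)*(-346) = (28669/144)*(-346) = -4959737/72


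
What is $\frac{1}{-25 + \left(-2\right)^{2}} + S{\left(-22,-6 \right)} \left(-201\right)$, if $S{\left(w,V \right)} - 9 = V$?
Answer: $- \frac{12664}{21} \approx -603.05$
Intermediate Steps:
$S{\left(w,V \right)} = 9 + V$
$\frac{1}{-25 + \left(-2\right)^{2}} + S{\left(-22,-6 \right)} \left(-201\right) = \frac{1}{-25 + \left(-2\right)^{2}} + \left(9 - 6\right) \left(-201\right) = \frac{1}{-25 + 4} + 3 \left(-201\right) = \frac{1}{-21} - 603 = - \frac{1}{21} - 603 = - \frac{12664}{21}$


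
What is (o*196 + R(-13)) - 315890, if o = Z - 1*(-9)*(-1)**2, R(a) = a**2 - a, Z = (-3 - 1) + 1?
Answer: -314532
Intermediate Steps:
Z = -3 (Z = -4 + 1 = -3)
o = 6 (o = -3 - 1*(-9)*(-1)**2 = -3 + 9*1 = -3 + 9 = 6)
(o*196 + R(-13)) - 315890 = (6*196 - 13*(-1 - 13)) - 315890 = (1176 - 13*(-14)) - 315890 = (1176 + 182) - 315890 = 1358 - 315890 = -314532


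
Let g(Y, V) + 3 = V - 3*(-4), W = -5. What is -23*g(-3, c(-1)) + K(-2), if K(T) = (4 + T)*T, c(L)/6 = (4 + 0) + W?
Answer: -73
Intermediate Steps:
c(L) = -6 (c(L) = 6*((4 + 0) - 5) = 6*(4 - 5) = 6*(-1) = -6)
K(T) = T*(4 + T)
g(Y, V) = 9 + V (g(Y, V) = -3 + (V - 3*(-4)) = -3 + (V + 12) = -3 + (12 + V) = 9 + V)
-23*g(-3, c(-1)) + K(-2) = -23*(9 - 6) - 2*(4 - 2) = -23*3 - 2*2 = -69 - 4 = -73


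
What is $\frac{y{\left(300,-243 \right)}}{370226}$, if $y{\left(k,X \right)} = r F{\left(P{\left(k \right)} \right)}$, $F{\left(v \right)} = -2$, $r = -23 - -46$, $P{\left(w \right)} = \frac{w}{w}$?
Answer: $- \frac{23}{185113} \approx -0.00012425$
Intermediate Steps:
$P{\left(w \right)} = 1$
$r = 23$ ($r = -23 + 46 = 23$)
$y{\left(k,X \right)} = -46$ ($y{\left(k,X \right)} = 23 \left(-2\right) = -46$)
$\frac{y{\left(300,-243 \right)}}{370226} = - \frac{46}{370226} = \left(-46\right) \frac{1}{370226} = - \frac{23}{185113}$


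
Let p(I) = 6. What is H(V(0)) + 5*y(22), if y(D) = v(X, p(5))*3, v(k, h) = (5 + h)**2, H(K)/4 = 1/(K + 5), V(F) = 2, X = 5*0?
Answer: 12709/7 ≈ 1815.6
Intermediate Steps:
X = 0
H(K) = 4/(5 + K) (H(K) = 4/(K + 5) = 4/(5 + K))
y(D) = 363 (y(D) = (5 + 6)**2*3 = 11**2*3 = 121*3 = 363)
H(V(0)) + 5*y(22) = 4/(5 + 2) + 5*363 = 4/7 + 1815 = 12709/7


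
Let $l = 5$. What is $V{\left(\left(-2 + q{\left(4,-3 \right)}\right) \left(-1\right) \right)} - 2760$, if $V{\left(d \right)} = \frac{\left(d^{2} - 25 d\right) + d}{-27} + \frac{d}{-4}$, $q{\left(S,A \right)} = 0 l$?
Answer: $- \frac{148979}{54} \approx -2758.9$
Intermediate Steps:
$q{\left(S,A \right)} = 0$ ($q{\left(S,A \right)} = 0 \cdot 5 = 0$)
$V{\left(d \right)} = - \frac{d^{2}}{27} + \frac{23 d}{36}$ ($V{\left(d \right)} = \left(d^{2} - 24 d\right) \left(- \frac{1}{27}\right) + d \left(- \frac{1}{4}\right) = \left(- \frac{d^{2}}{27} + \frac{8 d}{9}\right) - \frac{d}{4} = - \frac{d^{2}}{27} + \frac{23 d}{36}$)
$V{\left(\left(-2 + q{\left(4,-3 \right)}\right) \left(-1\right) \right)} - 2760 = \frac{\left(-2 + 0\right) \left(-1\right) \left(69 - 4 \left(-2 + 0\right) \left(-1\right)\right)}{108} - 2760 = \frac{\left(-2\right) \left(-1\right) \left(69 - 4 \left(\left(-2\right) \left(-1\right)\right)\right)}{108} - 2760 = \frac{1}{108} \cdot 2 \left(69 - 8\right) - 2760 = \frac{1}{108} \cdot 2 \cdot 61 - 2760 = \frac{61}{54} - 2760 = - \frac{148979}{54}$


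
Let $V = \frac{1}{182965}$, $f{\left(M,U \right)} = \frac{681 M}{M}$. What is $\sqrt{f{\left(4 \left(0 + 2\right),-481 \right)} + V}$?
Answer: $\frac{\sqrt{22797286407190}}{182965} \approx 26.096$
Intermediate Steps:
$f{\left(M,U \right)} = 681$
$V = \frac{1}{182965} \approx 5.4655 \cdot 10^{-6}$
$\sqrt{f{\left(4 \left(0 + 2\right),-481 \right)} + V} = \sqrt{681 + \frac{1}{182965}} = \sqrt{\frac{124599166}{182965}} = \frac{\sqrt{22797286407190}}{182965}$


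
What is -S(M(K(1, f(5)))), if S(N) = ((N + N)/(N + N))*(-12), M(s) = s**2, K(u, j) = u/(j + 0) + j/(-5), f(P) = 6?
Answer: 12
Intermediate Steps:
K(u, j) = -j/5 + u/j (K(u, j) = u/j + j*(-1/5) = u/j - j/5 = -j/5 + u/j)
S(N) = -12 (S(N) = ((2*N)/((2*N)))*(-12) = ((2*N)*(1/(2*N)))*(-12) = 1*(-12) = -12)
-S(M(K(1, f(5)))) = -1*(-12) = 12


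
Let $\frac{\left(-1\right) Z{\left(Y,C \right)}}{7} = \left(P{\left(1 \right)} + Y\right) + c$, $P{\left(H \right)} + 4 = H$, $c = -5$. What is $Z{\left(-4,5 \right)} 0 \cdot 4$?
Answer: $0$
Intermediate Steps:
$P{\left(H \right)} = -4 + H$
$Z{\left(Y,C \right)} = 56 - 7 Y$ ($Z{\left(Y,C \right)} = - 7 \left(\left(\left(-4 + 1\right) + Y\right) - 5\right) = - 7 \left(\left(-3 + Y\right) - 5\right) = - 7 \left(-8 + Y\right) = 56 - 7 Y$)
$Z{\left(-4,5 \right)} 0 \cdot 4 = \left(56 - -28\right) 0 \cdot 4 = \left(56 + 28\right) 0 \cdot 4 = 84 \cdot 0 \cdot 4 = 0 \cdot 4 = 0$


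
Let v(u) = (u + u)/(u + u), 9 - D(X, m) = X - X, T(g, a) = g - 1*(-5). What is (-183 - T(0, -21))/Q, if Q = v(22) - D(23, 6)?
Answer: 47/2 ≈ 23.500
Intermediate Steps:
T(g, a) = 5 + g (T(g, a) = g + 5 = 5 + g)
D(X, m) = 9 (D(X, m) = 9 - (X - X) = 9 - 1*0 = 9 + 0 = 9)
v(u) = 1 (v(u) = (2*u)/((2*u)) = (2*u)*(1/(2*u)) = 1)
Q = -8 (Q = 1 - 1*9 = 1 - 9 = -8)
(-183 - T(0, -21))/Q = (-183 - (5 + 0))/(-8) = (-183 - 1*5)*(-⅛) = (-183 - 5)*(-⅛) = -188*(-⅛) = 47/2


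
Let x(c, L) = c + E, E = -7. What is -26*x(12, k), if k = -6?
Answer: -130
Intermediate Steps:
x(c, L) = -7 + c (x(c, L) = c - 7 = -7 + c)
-26*x(12, k) = -26*(-7 + 12) = -26*5 = -130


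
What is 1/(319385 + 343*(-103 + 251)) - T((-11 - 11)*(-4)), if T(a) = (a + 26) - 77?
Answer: -13695512/370149 ≈ -37.000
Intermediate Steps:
T(a) = -51 + a (T(a) = (26 + a) - 77 = -51 + a)
1/(319385 + 343*(-103 + 251)) - T((-11 - 11)*(-4)) = 1/(319385 + 343*(-103 + 251)) - (-51 + (-11 - 11)*(-4)) = 1/(319385 + 343*148) - (-51 - 22*(-4)) = 1/(319385 + 50764) - (-51 + 88) = 1/370149 - 1*37 = 1/370149 - 37 = -13695512/370149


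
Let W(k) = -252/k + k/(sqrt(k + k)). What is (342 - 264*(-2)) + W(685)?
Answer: 595698/685 + sqrt(1370)/2 ≈ 888.14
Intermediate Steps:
W(k) = -252/k + sqrt(2)*sqrt(k)/2 (W(k) = -252/k + k/(sqrt(2*k)) = -252/k + k/((sqrt(2)*sqrt(k))) = -252/k + k*(sqrt(2)/(2*sqrt(k))) = -252/k + sqrt(2)*sqrt(k)/2)
(342 - 264*(-2)) + W(685) = (342 - 264*(-2)) + (1/2)*(-504 + sqrt(2)*685**(3/2))/685 = (342 + 528) + (1/2)*(1/685)*(-504 + sqrt(2)*(685*sqrt(685))) = 870 + (1/2)*(1/685)*(-504 + 685*sqrt(1370)) = 870 + (-252/685 + sqrt(1370)/2) = 595698/685 + sqrt(1370)/2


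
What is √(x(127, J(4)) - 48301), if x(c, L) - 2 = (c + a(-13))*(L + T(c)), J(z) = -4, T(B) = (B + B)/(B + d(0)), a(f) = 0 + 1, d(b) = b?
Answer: 3*I*√5395 ≈ 220.35*I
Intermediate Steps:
a(f) = 1
T(B) = 2 (T(B) = (B + B)/(B + 0) = (2*B)/B = 2)
x(c, L) = 2 + (1 + c)*(2 + L) (x(c, L) = 2 + (c + 1)*(L + 2) = 2 + (1 + c)*(2 + L))
√(x(127, J(4)) - 48301) = √((4 - 4 + 2*127 - 4*127) - 48301) = √((4 - 4 + 254 - 508) - 48301) = √(-254 - 48301) = √(-48555) = 3*I*√5395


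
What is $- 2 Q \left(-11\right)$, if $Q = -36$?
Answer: $-792$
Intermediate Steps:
$- 2 Q \left(-11\right) = \left(-2\right) \left(-36\right) \left(-11\right) = 72 \left(-11\right) = -792$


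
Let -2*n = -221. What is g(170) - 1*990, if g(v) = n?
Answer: -1759/2 ≈ -879.50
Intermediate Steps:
n = 221/2 (n = -½*(-221) = 221/2 ≈ 110.50)
g(v) = 221/2
g(170) - 1*990 = 221/2 - 1*990 = 221/2 - 990 = -1759/2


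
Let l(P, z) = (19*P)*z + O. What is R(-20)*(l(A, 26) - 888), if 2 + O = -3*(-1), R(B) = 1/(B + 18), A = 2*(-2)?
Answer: 2863/2 ≈ 1431.5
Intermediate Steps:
A = -4
R(B) = 1/(18 + B)
O = 1 (O = -2 - 3*(-1) = -2 + 3 = 1)
l(P, z) = 1 + 19*P*z (l(P, z) = (19*P)*z + 1 = 19*P*z + 1 = 1 + 19*P*z)
R(-20)*(l(A, 26) - 888) = ((1 + 19*(-4)*26) - 888)/(18 - 20) = ((1 - 1976) - 888)/(-2) = -(-1975 - 888)/2 = -½*(-2863) = 2863/2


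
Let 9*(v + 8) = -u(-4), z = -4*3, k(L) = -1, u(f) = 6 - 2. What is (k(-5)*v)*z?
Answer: -304/3 ≈ -101.33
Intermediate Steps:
u(f) = 4
z = -12
v = -76/9 (v = -8 + (-1*4)/9 = -8 + (1/9)*(-4) = -8 - 4/9 = -76/9 ≈ -8.4444)
(k(-5)*v)*z = -1*(-76/9)*(-12) = (76/9)*(-12) = -304/3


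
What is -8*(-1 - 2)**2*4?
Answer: -288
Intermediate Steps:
-8*(-1 - 2)**2*4 = -8*(-3)**2*4 = -8*9*4 = -72*4 = -288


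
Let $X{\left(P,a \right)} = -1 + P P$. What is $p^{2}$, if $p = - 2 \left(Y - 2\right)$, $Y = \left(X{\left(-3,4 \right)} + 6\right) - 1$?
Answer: $484$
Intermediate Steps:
$X{\left(P,a \right)} = -1 + P^{2}$
$Y = 13$ ($Y = \left(\left(-1 + \left(-3\right)^{2}\right) + 6\right) - 1 = \left(\left(-1 + 9\right) + 6\right) - 1 = \left(8 + 6\right) - 1 = 14 - 1 = 13$)
$p = -22$ ($p = - 2 \left(13 - 2\right) = \left(-2\right) 11 = -22$)
$p^{2} = \left(-22\right)^{2} = 484$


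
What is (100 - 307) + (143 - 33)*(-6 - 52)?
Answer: -6587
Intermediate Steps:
(100 - 307) + (143 - 33)*(-6 - 52) = -207 + 110*(-58) = -207 - 6380 = -6587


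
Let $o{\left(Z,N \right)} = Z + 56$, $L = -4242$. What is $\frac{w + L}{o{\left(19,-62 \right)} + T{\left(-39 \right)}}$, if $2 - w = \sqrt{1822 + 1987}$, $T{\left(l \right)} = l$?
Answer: $- \frac{1060}{9} - \frac{\sqrt{3809}}{36} \approx -119.49$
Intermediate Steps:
$o{\left(Z,N \right)} = 56 + Z$
$w = 2 - \sqrt{3809}$ ($w = 2 - \sqrt{1822 + 1987} = 2 - \sqrt{3809} \approx -59.717$)
$\frac{w + L}{o{\left(19,-62 \right)} + T{\left(-39 \right)}} = \frac{\left(2 - \sqrt{3809}\right) - 4242}{\left(56 + 19\right) - 39} = \frac{-4240 - \sqrt{3809}}{75 - 39} = \frac{-4240 - \sqrt{3809}}{36} = \left(-4240 - \sqrt{3809}\right) \frac{1}{36} = - \frac{1060}{9} - \frac{\sqrt{3809}}{36}$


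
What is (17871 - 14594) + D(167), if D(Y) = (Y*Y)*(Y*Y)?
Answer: 777799598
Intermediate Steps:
D(Y) = Y⁴ (D(Y) = Y²*Y² = Y⁴)
(17871 - 14594) + D(167) = (17871 - 14594) + 167⁴ = 3277 + 777796321 = 777799598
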